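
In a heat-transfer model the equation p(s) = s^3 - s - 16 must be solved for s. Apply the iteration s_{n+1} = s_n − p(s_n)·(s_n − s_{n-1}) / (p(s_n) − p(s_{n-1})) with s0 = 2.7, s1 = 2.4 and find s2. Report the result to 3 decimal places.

2.647

p(2.7) = 0.98300, p(2.4) = -4.57600
s2 = 2.40000 − (-4.57600)·(2.40000 − 2.70000) / (-4.57600 − 0.98300) = 2.40000 − (1.37280)/(-5.55900) = 2.64695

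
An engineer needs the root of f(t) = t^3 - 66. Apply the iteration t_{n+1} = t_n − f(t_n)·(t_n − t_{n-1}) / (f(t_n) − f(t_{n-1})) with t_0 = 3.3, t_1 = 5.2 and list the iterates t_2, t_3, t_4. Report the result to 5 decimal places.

3.84571, 3.99328, 4.04366

f(3.3) = -30.0630000, f(5.2) = 74.6080000
t_2 = 5.2000000 − 74.6080000·(5.2000000 − 3.3000000) / (74.6080000 − (-30.0630000)) = 5.2000000 − (141.7552000)/(104.6710000) = 3.8457070
f(3.8457070) = -9.1240601
t_3 = 3.8457070 − (-9.1240601)·(3.8457070 − 5.2000000) / (-9.1240601 − 74.6080000) = 3.8457070 − (12.3566505)/(-83.7320601) = 3.9932807
f(3.9932807) = -2.3219834
t_4 = 3.9932807 − (-2.3219834)·(3.9932807 − 3.8457070) / (-2.3219834 − (-9.1240601)) = 3.9932807 − (-0.3426637)/(6.8020767) = 4.0436571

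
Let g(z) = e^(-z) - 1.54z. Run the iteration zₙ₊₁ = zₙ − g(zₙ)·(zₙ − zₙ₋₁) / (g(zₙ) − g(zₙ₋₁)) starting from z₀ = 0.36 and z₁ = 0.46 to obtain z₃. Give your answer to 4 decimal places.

g(0.36) = 0.143276, g(0.46) = -0.077116
z₂ = 0.460000 − (-0.077116)·(0.460000 − 0.360000) / (-0.077116 − 0.143276) = 0.460000 − (-0.007712)/(-0.220393) = 0.425010
g(0.425010) = -0.000751
z₃ = 0.425010 − (-0.000751)·(0.425010 − 0.460000) / (-0.000751 − (-0.077116)) = 0.425010 − (0.000026)/(0.076365) = 0.424665

0.4247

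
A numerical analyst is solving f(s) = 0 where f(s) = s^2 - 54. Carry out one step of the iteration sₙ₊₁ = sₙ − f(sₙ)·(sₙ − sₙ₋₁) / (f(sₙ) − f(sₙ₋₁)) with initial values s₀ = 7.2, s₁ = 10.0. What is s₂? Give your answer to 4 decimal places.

f(7.2) = -2.160000, f(10.0) = 46.000000
s₂ = 10.000000 − 46.000000·(10.000000 − 7.200000) / (46.000000 − (-2.160000)) = 10.000000 − (128.800000)/(48.160000) = 7.325581

7.3256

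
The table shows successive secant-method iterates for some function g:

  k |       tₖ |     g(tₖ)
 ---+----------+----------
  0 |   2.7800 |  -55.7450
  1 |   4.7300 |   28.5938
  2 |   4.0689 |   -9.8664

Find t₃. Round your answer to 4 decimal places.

t₃ = 4.0689 − (-9.8664)·(4.0689 − 4.7300) / (-9.8664 − 28.5938)
   = 4.0689 − (6.522677)/(-38.460200) = 4.238496

4.2385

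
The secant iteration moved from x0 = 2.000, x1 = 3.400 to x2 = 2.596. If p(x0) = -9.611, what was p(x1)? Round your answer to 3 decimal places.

The secant line through (2.000, -9.611) and (3.400, p(x1)) crosses zero at x2 = 2.596.
So (2.000, -9.611), (3.400, p(x1)), (2.596, 0) are collinear:
p(x1) = -9.611 · (3.400 − 2.596) / (2.000 − 2.596) = -9.611 · (0.80400)/(-0.59600) = 12.96517

12.965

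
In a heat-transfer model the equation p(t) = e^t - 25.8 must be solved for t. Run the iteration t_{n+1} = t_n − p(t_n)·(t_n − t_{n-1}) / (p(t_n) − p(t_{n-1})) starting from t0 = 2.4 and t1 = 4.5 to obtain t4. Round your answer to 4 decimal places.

p(2.4) = -14.776824, p(4.5) = 64.217131
t2 = 4.500000 − 64.217131·(4.500000 − 2.400000) / (64.217131 − (-14.776824)) = 4.500000 − (134.855976)/(78.993955) = 2.792832
p(2.792832) = -9.472812
t3 = 2.792832 − (-9.472812)·(2.792832 − 4.500000) / (-9.472812 − 64.217131) = 2.792832 − (16.171684)/(-73.689943) = 3.012287
p(3.012287) = -5.466140
t4 = 3.012287 − (-5.466140)·(3.012287 − 2.792832) / (-5.466140 − (-9.472812)) = 3.012287 − (-1.199576)/(4.006672) = 3.311682

3.3117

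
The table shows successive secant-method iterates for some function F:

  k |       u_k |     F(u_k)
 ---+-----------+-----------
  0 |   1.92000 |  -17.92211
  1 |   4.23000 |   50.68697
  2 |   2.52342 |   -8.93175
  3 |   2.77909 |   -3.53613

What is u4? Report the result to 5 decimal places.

u4 = 2.77909 − (-3.53613)·(2.77909 − 2.52342) / (-3.53613 − (-8.93175))
   = 2.77909 − (-0.9040824)/(5.3956200) = 2.9466486

2.94665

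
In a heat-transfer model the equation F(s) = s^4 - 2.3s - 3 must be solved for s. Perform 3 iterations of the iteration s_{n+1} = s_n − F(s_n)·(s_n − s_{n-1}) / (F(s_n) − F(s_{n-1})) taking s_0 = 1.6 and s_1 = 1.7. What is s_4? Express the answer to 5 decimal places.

1.60889

F(1.6) = -0.1264000, F(1.7) = 1.4421000
s_2 = 1.7000000 − 1.4421000·(1.7000000 − 1.6000000) / (1.4421000 − (-0.1264000)) = 1.7000000 − (0.1442100)/(1.5685000) = 1.6080587
F(1.6080587) = -0.0119010
s_3 = 1.6080587 − (-0.0119010)·(1.6080587 − 1.7000000) / (-0.0119010 − 1.4421000) = 1.6080587 − (0.0010942)/(-1.4540010) = 1.6088112
F(1.6088112) = -0.0011062
s_4 = 1.6088112 − (-0.0011062)·(1.6088112 − 1.6080587) / (-0.0011062 − (-0.0119010)) = 1.6088112 − (-0.0000008)/(0.0107948) = 1.6088883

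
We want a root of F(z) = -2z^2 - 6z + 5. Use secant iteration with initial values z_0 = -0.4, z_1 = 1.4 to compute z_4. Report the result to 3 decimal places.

0.681

F(-0.4) = 7.08000, F(1.4) = -7.32000
z_2 = 1.40000 − (-7.32000)·(1.40000 − (-0.40000)) / (-7.32000 − 7.08000) = 1.40000 − (-13.17600)/(-14.40000) = 0.48500
F(0.48500) = 1.61955
z_3 = 0.48500 − 1.61955·(0.48500 − 1.40000) / (1.61955 − (-7.32000)) = 0.48500 − (-1.48189)/(8.93955) = 0.65077
F(0.65077) = 0.24840
z_4 = 0.65077 − 0.24840·(0.65077 − 0.48500) / (0.24840 − 1.61955) = 0.65077 − (0.04118)/(-1.37115) = 0.68080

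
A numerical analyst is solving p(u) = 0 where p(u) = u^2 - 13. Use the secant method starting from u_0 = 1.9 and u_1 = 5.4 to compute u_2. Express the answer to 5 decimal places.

3.18630

p(1.9) = -9.3900000, p(5.4) = 16.1600000
u_2 = 5.4000000 − 16.1600000·(5.4000000 − 1.9000000) / (16.1600000 − (-9.3900000)) = 5.4000000 − (56.5600000)/(25.5500000) = 3.1863014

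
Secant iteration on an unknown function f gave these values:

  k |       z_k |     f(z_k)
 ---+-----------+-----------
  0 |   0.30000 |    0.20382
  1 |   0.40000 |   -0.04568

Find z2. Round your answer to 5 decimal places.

0.38169

z2 = 0.40000 − (-0.04568)·(0.40000 − 0.30000) / (-0.04568 − 0.20382)
   = 0.40000 − (-0.0045680)/(-0.2495000) = 0.3816914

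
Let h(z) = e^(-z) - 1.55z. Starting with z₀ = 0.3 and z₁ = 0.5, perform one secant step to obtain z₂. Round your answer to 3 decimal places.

0.424

h(0.3) = 0.27582, h(0.5) = -0.16847
z₂ = 0.50000 − (-0.16847)·(0.50000 − 0.30000) / (-0.16847 − 0.27582) = 0.50000 − (-0.03369)/(-0.44429) = 0.42416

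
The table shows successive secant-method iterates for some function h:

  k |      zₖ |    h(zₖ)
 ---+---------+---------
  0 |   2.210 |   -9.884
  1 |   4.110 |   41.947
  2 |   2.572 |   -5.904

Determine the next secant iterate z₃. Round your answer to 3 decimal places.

2.762

z₃ = 2.572 − (-5.904)·(2.572 − 4.110) / (-5.904 − 41.947)
   = 2.572 − (9.08035)/(-47.85100) = 2.76176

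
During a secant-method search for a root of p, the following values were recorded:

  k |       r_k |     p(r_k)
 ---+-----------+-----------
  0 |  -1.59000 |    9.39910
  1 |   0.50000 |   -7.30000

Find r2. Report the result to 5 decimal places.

-0.41364

r2 = 0.50000 − (-7.30000)·(0.50000 − (-1.59000)) / (-7.30000 − 9.39910)
   = 0.50000 − (-15.2570000)/(-16.6991000) = -0.4136421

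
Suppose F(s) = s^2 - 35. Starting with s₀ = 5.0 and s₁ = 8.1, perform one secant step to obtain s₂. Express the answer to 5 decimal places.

5.76336

F(5.0) = -10.0000000, F(8.1) = 30.6100000
s₂ = 8.1000000 − 30.6100000·(8.1000000 − 5.0000000) / (30.6100000 − (-10.0000000)) = 8.1000000 − (94.8910000)/(40.6100000) = 5.7633588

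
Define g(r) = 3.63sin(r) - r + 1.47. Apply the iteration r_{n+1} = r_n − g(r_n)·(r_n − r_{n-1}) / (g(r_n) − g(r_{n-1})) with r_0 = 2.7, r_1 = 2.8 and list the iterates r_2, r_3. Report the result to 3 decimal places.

2.774, 2.774

g(2.7) = 0.32139, g(2.8) = -0.11399
r_2 = 2.80000 − (-0.11399)·(2.80000 − 2.70000) / (-0.11399 − 0.32139) = 2.80000 − (-0.01140)/(-0.43538) = 2.77382
g(2.77382) = 0.00131
r_3 = 2.77382 − 0.00131·(2.77382 − 2.80000) / (0.00131 − (-0.11399)) = 2.77382 − (-0.00003)/(0.11531) = 2.77412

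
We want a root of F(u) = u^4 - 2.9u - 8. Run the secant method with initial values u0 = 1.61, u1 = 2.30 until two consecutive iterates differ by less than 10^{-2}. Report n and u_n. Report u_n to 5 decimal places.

n = 5, u_n = 1.91909

F(1.61) = -5.9500176, F(2.30) = 13.3141000
u2 = 2.3000000 − 13.3141000·(0.6900000)/(19.2641176) = 1.8231171;  |Δ| = 0.4768829
F(1.8231171) = -2.2396867
u3 = 1.8231171 − (-2.2396867)·(-0.4768829)/(-15.5537867) = 1.8917864;  |Δ| = 0.0686693
F(1.8917864) = -0.6779716
u4 = 1.8917864 − (-0.6779716)·(0.0686693)/(1.5617151) = 1.9215971;  |Δ| = 0.0298107
F(1.9215971) = 0.0621872
u5 = 1.9215971 − 0.0621872·(0.0298107)/(0.7401588) = 1.9190925;  |Δ| = 0.0025047
|u5 − u4| = 0.0025047 < 10^{-2}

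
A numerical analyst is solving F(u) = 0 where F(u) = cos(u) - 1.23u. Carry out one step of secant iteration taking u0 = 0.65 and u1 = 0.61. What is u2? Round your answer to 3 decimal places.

0.648

F(0.65) = -0.00342, F(0.61) = 0.06935
u2 = 0.61000 − 0.06935·(0.61000 − 0.65000) / (0.06935 − (-0.00342)) = 0.61000 − (-0.00277)/(0.07276) = 0.64812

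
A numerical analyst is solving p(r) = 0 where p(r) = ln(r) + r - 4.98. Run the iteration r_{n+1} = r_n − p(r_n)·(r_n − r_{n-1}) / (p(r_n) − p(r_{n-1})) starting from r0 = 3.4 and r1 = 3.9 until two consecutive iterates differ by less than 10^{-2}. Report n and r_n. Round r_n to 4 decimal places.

n = 3, r_n = 3.6777

p(3.4) = -0.356225, p(3.9) = 0.280977
r2 = 3.900000 − 0.280977·(0.500000)/(0.637201) = 3.679523;  |Δ| = 0.220477
p(3.679523) = 0.002306
r3 = 3.679523 − 0.002306·(-0.220477)/(-0.278671) = 3.677698;  |Δ| = 0.001824
|r3 − r2| = 0.001824 < 10^{-2}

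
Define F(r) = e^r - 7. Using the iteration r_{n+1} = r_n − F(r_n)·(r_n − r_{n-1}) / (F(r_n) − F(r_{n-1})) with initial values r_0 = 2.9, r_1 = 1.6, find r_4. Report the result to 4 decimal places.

F(2.9) = 11.174145, F(1.6) = -2.046968
r_2 = 1.600000 − (-2.046968)·(1.600000 − 2.900000) / (-2.046968 − 11.174145) = 1.600000 − (2.661058)/(-13.221113) = 1.801273
F(1.801273) = -0.942644
r_3 = 1.801273 − (-0.942644)·(1.801273 − 1.600000) / (-0.942644 − (-2.046968)) = 1.801273 − (-0.189729)/(1.104323) = 1.973079
F(1.973079) = 0.192790
r_4 = 1.973079 − 0.192790·(1.973079 − 1.801273) / (0.192790 − (-0.942644)) = 1.973079 − (0.033122)/(1.135435) = 1.943908

1.9439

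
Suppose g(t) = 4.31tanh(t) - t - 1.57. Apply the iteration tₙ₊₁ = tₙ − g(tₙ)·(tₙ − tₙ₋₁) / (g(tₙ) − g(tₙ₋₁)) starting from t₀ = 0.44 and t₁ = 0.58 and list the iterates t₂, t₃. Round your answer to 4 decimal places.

g(0.44) = -0.227192, g(0.58) = 0.102688
t₂ = 0.580000 − 0.102688·(0.580000 − 0.440000) / (0.102688 − (-0.227192)) = 0.580000 − (0.014376)/(0.329880) = 0.536420
g(0.536420) = 0.006657
t₃ = 0.536420 − 0.006657·(0.536420 − 0.580000) / (0.006657 − 0.102688) = 0.536420 − (-0.000290)/(-0.096031) = 0.533399

0.5364, 0.5334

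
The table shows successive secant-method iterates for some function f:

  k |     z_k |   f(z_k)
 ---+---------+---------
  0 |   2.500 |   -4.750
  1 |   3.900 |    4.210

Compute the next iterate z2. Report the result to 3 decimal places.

3.242

z2 = 3.900 − 4.210·(3.900 − 2.500) / (4.210 − (-4.750))
   = 3.900 − (5.89400)/(8.96000) = 3.24219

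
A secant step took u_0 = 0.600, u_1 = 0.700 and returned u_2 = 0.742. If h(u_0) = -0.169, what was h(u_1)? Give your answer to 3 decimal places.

The secant line through (0.600, -0.169) and (0.700, h(u_1)) crosses zero at u_2 = 0.742.
So (0.600, -0.169), (0.700, h(u_1)), (0.742, 0) are collinear:
h(u_1) = -0.169 · (0.700 − 0.742) / (0.600 − 0.742) = -0.169 · (-0.04200)/(-0.14200) = -0.04999

-0.050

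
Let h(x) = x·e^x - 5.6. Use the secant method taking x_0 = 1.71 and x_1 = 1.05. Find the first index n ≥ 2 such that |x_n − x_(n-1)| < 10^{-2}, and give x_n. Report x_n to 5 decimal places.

h(1.71) = 3.8545241, h(1.05) = -2.5994663
x_2 = 1.0500000 − (-2.5994663)·(-0.6600000)/(-6.4539905) = 1.3158274;  |Δ| = 0.2658274
h(1.3158274) = -0.6948134
x_3 = 1.3158274 − (-0.6948134)·(0.2658274)/(1.9046530) = 1.4128007;  |Δ| = 0.0969733
h(1.4128007) = 0.2029987
x_4 = 1.4128007 − 0.2029987·(0.0969733)/(0.8978120) = 1.3908747;  |Δ| = 0.0219260
h(1.3908747) = -0.0109600
x_5 = 1.3908747 − (-0.0109600)·(-0.0219260)/(-0.2139587) = 1.3919979;  |Δ| = 0.0011232
|x_5 − x_4| = 0.0011232 < 10^{-2}

n = 5, x_n = 1.39200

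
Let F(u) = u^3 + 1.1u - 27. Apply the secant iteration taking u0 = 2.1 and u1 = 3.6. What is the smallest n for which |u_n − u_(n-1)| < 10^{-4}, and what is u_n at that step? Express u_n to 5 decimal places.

n = 6, u_n = 2.87785

F(2.1) = -15.4290000, F(3.6) = 23.6160000
u2 = 3.6000000 − 23.6160000·(1.5000000)/(39.0450000) = 2.6927391;  |Δ| = 0.9072609
F(2.6927391) = -4.5133551
u3 = 2.6927391 − (-4.5133551)·(-0.9072609)/(-28.1293551) = 2.8383092;  |Δ| = 0.1455700
F(2.8383092) = -1.0124446
u4 = 2.8383092 − (-1.0124446)·(0.1455700)/(3.5009105) = 2.8804072;  |Δ| = 0.0420981
F(2.8804072) = 0.0664544
u5 = 2.8804072 − 0.0664544·(0.0420981)/(1.0788990) = 2.8778142;  |Δ| = 0.0025930
F(2.8778142) = -0.0008806
u6 = 2.8778142 − (-0.0008806)·(-0.0025930)/(-0.0673350) = 2.8778481;  |Δ| = 0.0000339
|u6 − u5| = 0.0000339 < 10^{-4}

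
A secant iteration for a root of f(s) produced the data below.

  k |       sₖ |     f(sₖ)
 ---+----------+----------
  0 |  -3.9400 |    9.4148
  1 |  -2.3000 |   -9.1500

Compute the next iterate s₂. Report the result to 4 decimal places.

s₂ = -2.3000 − (-9.1500)·(-2.3000 − (-3.9400)) / (-9.1500 − 9.4148)
   = -2.3000 − (-15.006000)/(-18.564800) = -3.108304

-3.1083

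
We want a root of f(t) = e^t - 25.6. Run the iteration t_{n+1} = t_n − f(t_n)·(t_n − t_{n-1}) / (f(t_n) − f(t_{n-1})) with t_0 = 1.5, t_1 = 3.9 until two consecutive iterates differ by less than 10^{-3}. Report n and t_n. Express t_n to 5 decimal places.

f(1.5) = -21.1183109, f(3.9) = 23.8024491
t_2 = 3.9000000 − 23.8024491·(2.4000000)/(44.9207600) = 2.6282967;  |Δ| = 1.2717033
f(2.6282967) = -11.7498409
t_3 = 2.6282967 − (-11.7498409)·(-1.2717033)/(-35.5522900) = 3.0485878;  |Δ| = 0.4202911
f(3.0485878) = -4.5144531
t_4 = 3.0485878 − (-4.5144531)·(0.4202911)/(7.2353878) = 3.3108246;  |Δ| = 0.2622367
f(3.3108246) = 1.8077155
t_5 = 3.3108246 − 1.8077155·(0.2622367)/(6.3221686) = 3.2358425;  |Δ| = 0.0749821
f(3.2358425) = -0.1722151
t_6 = 3.2358425 − (-0.1722151)·(-0.0749821)/(-1.9799305) = 3.2423644;  |Δ| = 0.0065220
f(3.2423644) = -0.0058339
t_7 = 3.2423644 − (-0.0058339)·(0.0065220)/(0.1663812) = 3.2425931;  |Δ| = 0.0002287
|t_7 − t_6| = 0.0002287 < 10^{-3}

n = 7, t_n = 3.24259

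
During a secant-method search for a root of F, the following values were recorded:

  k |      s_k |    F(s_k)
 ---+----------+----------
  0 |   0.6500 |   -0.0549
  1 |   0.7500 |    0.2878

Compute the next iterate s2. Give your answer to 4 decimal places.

0.6660

s2 = 0.7500 − 0.2878·(0.7500 − 0.6500) / (0.2878 − (-0.0549))
   = 0.7500 − (0.028780)/(0.342700) = 0.666020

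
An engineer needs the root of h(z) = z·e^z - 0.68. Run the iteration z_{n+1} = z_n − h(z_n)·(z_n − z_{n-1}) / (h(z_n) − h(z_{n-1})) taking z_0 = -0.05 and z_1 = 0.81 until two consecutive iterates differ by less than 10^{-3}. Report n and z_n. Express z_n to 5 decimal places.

n = 6, z_n = 0.43857

h(-0.05) = -0.7275615, h(0.81) = 1.1408055
z_2 = 0.8100000 − 1.1408055·(0.8600000)/(1.8683669) = 0.2848929;  |Δ| = 0.5251071
h(0.2848929) = -0.3012008
z_3 = 0.2848929 − (-0.3012008)·(-0.5251071)/(-1.4420062) = 0.3945753;  |Δ| = 0.1096824
h(0.3945753) = -0.0945474
z_4 = 0.3945753 − (-0.0945474)·(0.1096824)/(0.2066534) = 0.4447568;  |Δ| = 0.0501815
h(0.4447568) = 0.0138699
z_5 = 0.4447568 − 0.0138699·(0.0501815)/(0.1084172) = 0.4383371;  |Δ| = 0.0064197
h(0.4383371) = -0.0005218
z_6 = 0.4383371 − (-0.0005218)·(-0.0064197)/(-0.0143916) = 0.4385698;  |Δ| = 0.0002327
|z_6 − z_5| = 0.0002327 < 10^{-3}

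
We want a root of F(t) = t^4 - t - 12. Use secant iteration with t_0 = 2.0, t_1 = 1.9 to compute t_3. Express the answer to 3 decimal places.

1.932

F(2.0) = 2.00000, F(1.9) = -0.86790
t_2 = 1.90000 − (-0.86790)·(1.90000 − 2.00000) / (-0.86790 − 2.00000) = 1.90000 − (0.08679)/(-2.86790) = 1.93026
F(1.93026) = -0.04783
t_3 = 1.93026 − (-0.04783)·(1.93026 − 1.90000) / (-0.04783 − (-0.86790)) = 1.93026 − (-0.00145)/(0.82007) = 1.93203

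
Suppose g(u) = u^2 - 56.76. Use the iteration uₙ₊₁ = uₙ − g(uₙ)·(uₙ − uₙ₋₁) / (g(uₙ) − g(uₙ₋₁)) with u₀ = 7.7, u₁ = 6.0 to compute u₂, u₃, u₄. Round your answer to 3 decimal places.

g(7.7) = 2.53000, g(6.0) = -20.76000
u₂ = 6.00000 − (-20.76000)·(6.00000 − 7.70000) / (-20.76000 − 2.53000) = 6.00000 − (35.29200)/(-23.29000) = 7.51533
g(7.51533) = -0.27984
u₃ = 7.51533 − (-0.27984)·(7.51533 − 6.00000) / (-0.27984 − (-20.76000)) = 7.51533 − (-0.42405)/(20.48016) = 7.53603
g(7.53603) = 0.03180
u₄ = 7.53603 − 0.03180·(7.53603 − 7.51533) / (0.03180 − (-0.27984)) = 7.53603 − (0.00066)/(0.31164) = 7.53392

7.515, 7.536, 7.534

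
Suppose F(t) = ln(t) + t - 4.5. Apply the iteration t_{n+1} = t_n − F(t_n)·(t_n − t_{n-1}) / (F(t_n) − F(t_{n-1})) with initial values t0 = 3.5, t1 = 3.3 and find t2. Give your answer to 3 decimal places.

F(3.5) = 0.25276, F(3.3) = -0.00608
t2 = 3.30000 − (-0.00608)·(3.30000 − 3.50000) / (-0.00608 − 0.25276) = 3.30000 − (0.00122)/(-0.25884) = 3.30470

3.305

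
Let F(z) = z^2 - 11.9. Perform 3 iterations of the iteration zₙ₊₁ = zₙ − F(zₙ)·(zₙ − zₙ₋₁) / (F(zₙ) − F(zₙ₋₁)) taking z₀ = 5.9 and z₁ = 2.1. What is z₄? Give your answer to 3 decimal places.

3.443

F(5.9) = 22.91000, F(2.1) = -7.49000
z₂ = 2.10000 − (-7.49000)·(2.10000 − 5.90000) / (-7.49000 − 22.91000) = 2.10000 − (28.46200)/(-30.40000) = 3.03625
F(3.03625) = -2.68119
z₃ = 3.03625 − (-2.68119)·(3.03625 − 2.10000) / (-2.68119 − (-7.49000)) = 3.03625 − (-2.51026)/(4.80881) = 3.55826
F(3.55826) = 0.76123
z₄ = 3.55826 − 0.76123·(3.55826 − 3.03625) / (0.76123 − (-2.68119)) = 3.55826 − (0.39737)/(3.44242) = 3.44283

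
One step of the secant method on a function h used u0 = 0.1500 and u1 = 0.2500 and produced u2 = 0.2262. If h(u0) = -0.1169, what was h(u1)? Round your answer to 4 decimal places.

The secant line through (0.1500, -0.1169) and (0.2500, h(u1)) crosses zero at u2 = 0.2262.
So (0.1500, -0.1169), (0.2500, h(u1)), (0.2262, 0) are collinear:
h(u1) = -0.1169 · (0.2500 − 0.2262) / (0.1500 − 0.2262) = -0.1169 · (0.023800)/(-0.076200) = 0.036512

0.0365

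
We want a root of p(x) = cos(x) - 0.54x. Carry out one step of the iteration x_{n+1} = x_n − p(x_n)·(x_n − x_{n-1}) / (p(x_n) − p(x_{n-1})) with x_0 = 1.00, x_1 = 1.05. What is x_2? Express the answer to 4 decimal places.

1.0002

p(1.00) = 0.000302, p(1.05) = -0.069429
x_2 = 1.050000 − (-0.069429)·(1.050000 − 1.000000) / (-0.069429 − 0.000302) = 1.050000 − (-0.003471)/(-0.069731) = 1.000217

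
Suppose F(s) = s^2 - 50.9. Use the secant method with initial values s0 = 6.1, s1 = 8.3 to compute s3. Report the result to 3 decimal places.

7.128

F(6.1) = -13.69000, F(8.3) = 17.99000
s2 = 8.30000 − 17.99000·(8.30000 − 6.10000) / (17.99000 − (-13.69000)) = 8.30000 − (39.57800)/(31.68000) = 7.05069
F(7.05069) = -1.18771
s3 = 7.05069 − (-1.18771)·(7.05069 − 8.30000) / (-1.18771 − 17.99000) = 7.05069 − (1.48381)/(-19.17771) = 7.12807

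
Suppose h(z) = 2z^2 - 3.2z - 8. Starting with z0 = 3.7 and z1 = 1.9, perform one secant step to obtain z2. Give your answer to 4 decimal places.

h(3.7) = 7.540000, h(1.9) = -6.860000
z2 = 1.900000 − (-6.860000)·(1.900000 − 3.700000) / (-6.860000 − 7.540000) = 1.900000 − (12.348000)/(-14.400000) = 2.757500

2.7575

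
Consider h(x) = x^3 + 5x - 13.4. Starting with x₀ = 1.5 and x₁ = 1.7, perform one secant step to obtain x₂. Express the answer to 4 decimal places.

1.6990

h(1.5) = -2.525000, h(1.7) = 0.013000
x₂ = 1.700000 − 0.013000·(1.700000 − 1.500000) / (0.013000 − (-2.525000)) = 1.700000 − (0.002600)/(2.538000) = 1.698976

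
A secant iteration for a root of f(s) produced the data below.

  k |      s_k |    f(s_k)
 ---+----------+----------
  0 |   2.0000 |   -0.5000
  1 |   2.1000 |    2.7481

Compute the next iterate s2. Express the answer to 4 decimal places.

s2 = 2.1000 − 2.7481·(2.1000 − 2.0000) / (2.7481 − (-0.5000))
   = 2.1000 − (0.274810)/(3.248100) = 2.015394

2.0154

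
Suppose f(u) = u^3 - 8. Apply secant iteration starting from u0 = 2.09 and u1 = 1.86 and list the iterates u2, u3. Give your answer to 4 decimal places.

1.9936, 2.0005

f(2.09) = 1.129329, f(1.86) = -1.565144
u2 = 1.860000 − (-1.565144)·(1.860000 − 2.090000) / (-1.565144 − 1.129329) = 1.860000 − (0.359983)/(-2.694473) = 1.993601
f(1.993601) = -0.076548
u3 = 1.993601 − (-0.076548)·(1.993601 − 1.860000) / (-0.076548 − (-1.565144)) = 1.993601 − (-0.010227)/(1.488596) = 2.000471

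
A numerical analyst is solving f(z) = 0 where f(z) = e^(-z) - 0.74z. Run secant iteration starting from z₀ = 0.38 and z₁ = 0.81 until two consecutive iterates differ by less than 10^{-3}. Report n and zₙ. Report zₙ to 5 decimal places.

f(0.38) = 0.4026614, f(0.81) = -0.1545419
z₂ = 0.8100000 − (-0.1545419)·(0.4300000)/(-0.5572033) = 0.6907383;  |Δ| = 0.1192617
f(0.6907383) = -0.0099404
z₃ = 0.6907383 − (-0.0099404)·(-0.1192617)/(0.1446015) = 0.6825398;  |Δ| = 0.0081985
f(0.6825398) = 0.0002525
z₄ = 0.6825398 − 0.0002525·(-0.0081985)/(0.0101929) = 0.6827429;  |Δ| = 0.0002031
|z₄ − z₃| = 0.0002031 < 10^{-3}

n = 4, zₙ = 0.68274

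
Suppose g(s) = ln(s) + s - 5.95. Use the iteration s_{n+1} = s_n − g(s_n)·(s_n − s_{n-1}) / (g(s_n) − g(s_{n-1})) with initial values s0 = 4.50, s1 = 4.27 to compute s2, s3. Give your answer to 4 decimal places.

g(4.50) = 0.054077, g(4.27) = -0.228386
s2 = 4.270000 − (-0.228386)·(4.270000 − 4.500000) / (-0.228386 − 0.054077) = 4.270000 − (0.052529)/(-0.282464) = 4.455967
g(4.455967) = 0.000211
s3 = 4.455967 − 0.000211·(4.455967 − 4.270000) / (0.000211 − (-0.228386)) = 4.455967 − (0.000039)/(0.228597) = 4.455795

4.4560, 4.4558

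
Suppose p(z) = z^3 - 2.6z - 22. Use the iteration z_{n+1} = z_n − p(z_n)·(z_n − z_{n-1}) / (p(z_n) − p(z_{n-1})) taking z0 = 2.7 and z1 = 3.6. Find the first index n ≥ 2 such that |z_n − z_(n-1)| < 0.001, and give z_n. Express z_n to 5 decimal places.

p(2.7) = -9.3370000, p(3.6) = 15.2960000
z2 = 3.6000000 − 15.2960000·(0.9000000)/(24.6330000) = 3.0411399;  |Δ| = 0.5588601
p(3.0411399) = -1.7808835
z3 = 3.0411399 − (-1.7808835)·(-0.5588601)/(-17.0768835) = 3.0994213;  |Δ| = 0.0582814
p(3.0994213) = -0.2841753
z4 = 3.0994213 − (-0.2841753)·(0.0582814)/(1.4967082) = 3.1104870;  |Δ| = 0.0110657
p(3.1104870) = 0.0070990
z5 = 3.1104870 − 0.0070990·(0.0110657)/(0.2912743) = 3.1102173;  |Δ| = 0.0002697
|z5 − z4| = 0.0002697 < 0.001

n = 5, z_n = 3.11022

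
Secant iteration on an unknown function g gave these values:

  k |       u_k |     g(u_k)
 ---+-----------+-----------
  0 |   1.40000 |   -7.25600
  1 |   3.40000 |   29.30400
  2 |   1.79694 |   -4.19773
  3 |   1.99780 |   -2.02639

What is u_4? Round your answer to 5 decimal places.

u_4 = 1.99780 − (-2.02639)·(1.99780 − 1.79694) / (-2.02639 − (-4.19773))
   = 1.99780 − (-0.4070207)/(2.1713400) = 2.1852514

2.18525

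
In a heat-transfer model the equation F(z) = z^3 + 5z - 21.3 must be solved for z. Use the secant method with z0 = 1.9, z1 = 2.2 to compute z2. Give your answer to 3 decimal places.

F(1.9) = -4.94100, F(2.2) = 0.34800
z2 = 2.20000 − 0.34800·(2.20000 − 1.90000) / (0.34800 − (-4.94100)) = 2.20000 − (0.10440)/(5.28900) = 2.18026

2.180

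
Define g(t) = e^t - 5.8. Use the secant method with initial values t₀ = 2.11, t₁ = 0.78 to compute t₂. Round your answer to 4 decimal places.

1.5733

g(2.11) = 2.448241, g(0.78) = -3.618528
t₂ = 0.780000 − (-3.618528)·(0.780000 − 2.110000) / (-3.618528 − 2.448241) = 0.780000 − (4.812642)/(-6.066769) = 1.573279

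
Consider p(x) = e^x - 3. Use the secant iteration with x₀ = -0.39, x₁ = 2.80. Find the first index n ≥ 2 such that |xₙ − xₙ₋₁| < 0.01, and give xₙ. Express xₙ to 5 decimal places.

n = 8, xₙ = 1.09856

p(-0.39) = -2.3229431, p(2.80) = 13.4446468
x₂ = 2.8000000 − 13.4446468·(3.1900000)/(15.7675899) = 0.0799633;  |Δ| = 2.7200367
p(0.0799633) = -1.9167527
x₃ = 0.0799633 − (-1.9167527)·(-2.7200367)/(-15.3613995) = 0.4193619;  |Δ| = 0.3393986
p(0.4193619) = -1.4790093
x₄ = 0.4193619 − (-1.4790093)·(0.3393986)/(0.4377434) = 1.5660924;  |Δ| = 1.1467305
p(1.5660924) = 1.7879022
x₅ = 1.5660924 − 1.7879022·(1.1467305)/(3.2669115) = 0.9385143;  |Δ| = 0.6275780
p(0.9385143) = -0.4438191
x₆ = 0.9385143 − (-0.4438191)·(-0.6275780)/(-2.2317213) = 1.0633198;  |Δ| = 0.1248055
p(1.0633198) = -0.1040308
x₇ = 1.0633198 − (-0.1040308)·(0.1248055)/(0.3397882) = 1.1015307;  |Δ| = 0.0382109
p(1.1015307) = 0.0087682
x₈ = 1.1015307 − 0.0087682·(0.0382109)/(0.1127990) = 1.0985605;  |Δ| = 0.0029702
|x₈ − x₇| = 0.0029702 < 0.01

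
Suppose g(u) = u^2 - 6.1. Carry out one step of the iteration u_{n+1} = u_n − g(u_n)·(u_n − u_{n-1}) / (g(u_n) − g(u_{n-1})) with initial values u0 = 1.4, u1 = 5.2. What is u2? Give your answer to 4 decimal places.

g(1.4) = -4.140000, g(5.2) = 20.940000
u2 = 5.200000 − 20.940000·(5.200000 − 1.400000) / (20.940000 − (-4.140000)) = 5.200000 − (79.572000)/(25.080000) = 2.027273

2.0273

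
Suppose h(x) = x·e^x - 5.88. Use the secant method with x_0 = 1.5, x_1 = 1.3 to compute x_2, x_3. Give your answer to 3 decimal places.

1.414, 1.421

h(1.5) = 0.84253, h(1.3) = -1.10991
x_2 = 1.30000 − (-1.10991)·(1.30000 − 1.50000) / (-1.10991 − 0.84253) = 1.30000 − (0.22198)/(-1.95245) = 1.41369
h(1.41369) = -0.06814
x_3 = 1.41369 − (-0.06814)·(1.41369 − 1.30000) / (-0.06814 − (-1.10991)) = 1.41369 − (-0.00775)/(1.04178) = 1.42113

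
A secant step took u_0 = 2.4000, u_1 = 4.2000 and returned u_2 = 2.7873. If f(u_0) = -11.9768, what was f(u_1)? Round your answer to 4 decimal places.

The secant line through (2.4000, -11.9768) and (4.2000, f(u_1)) crosses zero at u_2 = 2.7873.
So (2.4000, -11.9768), (4.2000, f(u_1)), (2.7873, 0) are collinear:
f(u_1) = -11.9768 · (4.2000 − 2.7873) / (2.4000 − 2.7873) = -11.9768 · (1.412700)/(-0.387300) = 43.686097

43.6861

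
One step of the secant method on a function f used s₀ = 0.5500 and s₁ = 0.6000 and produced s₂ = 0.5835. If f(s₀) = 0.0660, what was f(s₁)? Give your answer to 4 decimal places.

The secant line through (0.5500, 0.0660) and (0.6000, f(s₁)) crosses zero at s₂ = 0.5835.
So (0.5500, 0.0660), (0.6000, f(s₁)), (0.5835, 0) are collinear:
f(s₁) = 0.0660 · (0.6000 − 0.5835) / (0.5500 − 0.5835) = 0.0660 · (0.016500)/(-0.033500) = -0.032507

-0.0325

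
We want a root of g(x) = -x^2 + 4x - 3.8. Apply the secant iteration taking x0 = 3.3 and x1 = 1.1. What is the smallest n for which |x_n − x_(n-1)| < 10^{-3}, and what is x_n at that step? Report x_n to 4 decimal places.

g(3.3) = -1.490000, g(1.1) = -0.610000
x2 = 1.100000 − (-0.610000)·(-2.200000)/(0.880000) = -0.425000;  |Δ| = 1.525000
g(-0.425000) = -5.680625
x3 = -0.425000 − (-5.680625)·(-1.525000)/(-5.070625) = 1.283459;  |Δ| = 1.708459
g(1.283459) = -0.313432
x4 = 1.283459 − (-0.313432)·(1.708459)/(5.367193) = 1.383229;  |Δ| = 0.099770
g(1.383229) = -0.180407
x5 = 1.383229 − (-0.180407)·(0.099770)/(0.133025) = 1.518536;  |Δ| = 0.135307
g(1.518536) = -0.031808
x6 = 1.518536 − (-0.031808)·(0.135307)/(0.148599) = 1.547498;  |Δ| = 0.028963
g(1.547498) = -0.004758
x7 = 1.547498 − (-0.004758)·(0.028963)/(0.027050) = 1.552592;  |Δ| = 0.005094
g(1.552592) = -0.000173
x8 = 1.552592 − (-0.000173)·(0.005094)/(0.004584) = 1.552785;  |Δ| = 0.000193
|x8 − x7| = 0.000193 < 10^{-3}

n = 8, x_n = 1.5528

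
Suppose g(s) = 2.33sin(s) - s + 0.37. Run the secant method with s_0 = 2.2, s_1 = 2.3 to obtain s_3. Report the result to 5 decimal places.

2.22247

g(2.2) = 0.0537966, g(2.3) = -0.1925069
s_2 = 2.3000000 − (-0.1925069)·(2.3000000 − 2.2000000) / (-0.1925069 − 0.0537966) = 2.3000000 − (-0.0192507)/(-0.2463035) = 2.2218416
g(2.2218416) = 0.0015587
s_3 = 2.2218416 − 0.0015587·(2.2218416 − 2.3000000) / (0.0015587 − (-0.1925069)) = 2.2218416 − (-0.0001218)/(0.1940656) = 2.2224694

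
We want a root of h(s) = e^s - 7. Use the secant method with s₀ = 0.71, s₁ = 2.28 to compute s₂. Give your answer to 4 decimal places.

1.7170

h(0.71) = -4.966009, h(2.28) = 2.776680
s₂ = 2.280000 − 2.776680·(2.280000 − 0.710000) / (2.776680 − (-4.966009)) = 2.280000 − (4.359388)/(7.742689) = 1.716967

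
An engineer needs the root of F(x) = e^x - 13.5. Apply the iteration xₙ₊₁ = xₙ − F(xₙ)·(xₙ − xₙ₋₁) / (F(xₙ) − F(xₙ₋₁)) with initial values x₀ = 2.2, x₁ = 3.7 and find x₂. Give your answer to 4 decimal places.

2.4136

F(2.2) = -4.474987, F(3.7) = 26.947304
x₂ = 3.700000 − 26.947304·(3.700000 − 2.200000) / (26.947304 − (-4.474987)) = 3.700000 − (40.420957)/(31.422291) = 2.413622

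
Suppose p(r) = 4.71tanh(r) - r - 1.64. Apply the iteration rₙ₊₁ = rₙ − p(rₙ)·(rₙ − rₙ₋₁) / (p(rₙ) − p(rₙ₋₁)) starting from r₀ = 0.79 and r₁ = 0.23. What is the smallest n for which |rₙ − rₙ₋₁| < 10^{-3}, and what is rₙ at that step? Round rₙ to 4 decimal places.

n = 5, rₙ = 0.4866

p(0.79) = 0.671107, p(0.23) = -0.805406
r₂ = 0.230000 − (-0.805406)·(-0.560000)/(-1.476513) = 0.535468;  |Δ| = 0.305468
p(0.535468) = 0.130312
r₃ = 0.535468 − 0.130312·(0.305468)/(0.935718) = 0.492927;  |Δ| = 0.042541
p(0.492927) = 0.017361
r₄ = 0.492927 − 0.017361·(-0.042541)/(-0.112951) = 0.486389;  |Δ| = 0.006539
p(0.486389) = -0.000551
r₅ = 0.486389 − (-0.000551)·(-0.006539)/(-0.017912) = 0.486590;  |Δ| = 0.000201
|r₅ − r₄| = 0.000201 < 10^{-3}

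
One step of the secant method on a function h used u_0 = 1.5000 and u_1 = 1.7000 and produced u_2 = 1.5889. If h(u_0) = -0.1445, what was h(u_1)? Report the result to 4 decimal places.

The secant line through (1.5000, -0.1445) and (1.7000, h(u_1)) crosses zero at u_2 = 1.5889.
So (1.5000, -0.1445), (1.7000, h(u_1)), (1.5889, 0) are collinear:
h(u_1) = -0.1445 · (1.7000 − 1.5889) / (1.5000 − 1.5889) = -0.1445 · (0.111100)/(-0.088900) = 0.180584

0.1806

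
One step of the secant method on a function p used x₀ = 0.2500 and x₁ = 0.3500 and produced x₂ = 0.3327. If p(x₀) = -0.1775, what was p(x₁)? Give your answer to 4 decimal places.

The secant line through (0.2500, -0.1775) and (0.3500, p(x₁)) crosses zero at x₂ = 0.3327.
So (0.2500, -0.1775), (0.3500, p(x₁)), (0.3327, 0) are collinear:
p(x₁) = -0.1775 · (0.3500 − 0.3327) / (0.2500 − 0.3327) = -0.1775 · (0.017300)/(-0.082700) = 0.037131

0.0371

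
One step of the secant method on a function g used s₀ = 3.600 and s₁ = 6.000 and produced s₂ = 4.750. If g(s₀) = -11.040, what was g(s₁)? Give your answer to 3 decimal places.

12.000

The secant line through (3.600, -11.040) and (6.000, g(s₁)) crosses zero at s₂ = 4.750.
So (3.600, -11.040), (6.000, g(s₁)), (4.750, 0) are collinear:
g(s₁) = -11.040 · (6.000 − 4.750) / (3.600 − 4.750) = -11.040 · (1.25000)/(-1.15000) = 12.00000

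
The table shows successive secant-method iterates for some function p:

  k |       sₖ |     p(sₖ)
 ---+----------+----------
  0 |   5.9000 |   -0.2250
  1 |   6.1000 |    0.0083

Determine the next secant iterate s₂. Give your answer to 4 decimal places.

6.0929

s₂ = 6.1000 − 0.0083·(6.1000 − 5.9000) / (0.0083 − (-0.2250))
   = 6.1000 − (0.001660)/(0.233300) = 6.092885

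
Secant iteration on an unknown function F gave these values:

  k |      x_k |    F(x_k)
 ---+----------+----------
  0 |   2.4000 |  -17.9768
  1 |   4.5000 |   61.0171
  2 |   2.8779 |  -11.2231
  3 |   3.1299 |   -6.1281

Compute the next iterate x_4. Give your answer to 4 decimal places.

3.4330

x_4 = 3.1299 − (-6.1281)·(3.1299 − 2.8779) / (-6.1281 − (-11.2231))
   = 3.1299 − (-1.544281)/(5.095000) = 3.432997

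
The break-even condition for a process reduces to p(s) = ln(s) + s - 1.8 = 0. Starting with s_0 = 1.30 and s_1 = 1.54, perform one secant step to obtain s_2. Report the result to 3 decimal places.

p(1.30) = -0.23764, p(1.54) = 0.17178
s_2 = 1.54000 − 0.17178·(1.54000 − 1.30000) / (0.17178 − (-0.23764)) = 1.54000 − (0.04123)/(0.40942) = 1.43930

1.439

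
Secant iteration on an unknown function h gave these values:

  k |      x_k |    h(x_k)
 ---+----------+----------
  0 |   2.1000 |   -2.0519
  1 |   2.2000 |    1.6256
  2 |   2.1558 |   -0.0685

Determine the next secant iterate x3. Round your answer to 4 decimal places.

2.1576

x3 = 2.1558 − (-0.0685)·(2.1558 − 2.2000) / (-0.0685 − 1.6256)
   = 2.1558 − (0.003028)/(-1.694100) = 2.157587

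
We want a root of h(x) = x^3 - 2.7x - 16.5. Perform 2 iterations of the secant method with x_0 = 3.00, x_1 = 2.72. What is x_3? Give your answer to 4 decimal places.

2.8979

h(3.00) = 2.400000, h(2.72) = -3.720352
x_2 = 2.720000 − (-3.720352)·(2.720000 − 3.000000) / (-3.720352 − 2.400000) = 2.720000 − (1.041699)/(-6.120352) = 2.890202
h(2.890202) = -0.160906
x_3 = 2.890202 − (-0.160906)·(2.890202 − 2.720000) / (-0.160906 − (-3.720352)) = 2.890202 − (-0.027387)/(3.559446) = 2.897896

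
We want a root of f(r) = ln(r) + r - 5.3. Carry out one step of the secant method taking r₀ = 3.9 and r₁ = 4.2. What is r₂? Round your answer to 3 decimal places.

3.931

f(3.9) = -0.03902, f(4.2) = 0.33508
r₂ = 4.20000 − 0.33508·(4.20000 − 3.90000) / (0.33508 − (-0.03902)) = 4.20000 − (0.10053)/(0.37411) = 3.93129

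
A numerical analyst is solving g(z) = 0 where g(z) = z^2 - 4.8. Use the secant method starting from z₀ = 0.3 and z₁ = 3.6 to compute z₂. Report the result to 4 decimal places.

g(0.3) = -4.710000, g(3.6) = 8.160000
z₂ = 3.600000 − 8.160000·(3.600000 − 0.300000) / (8.160000 − (-4.710000)) = 3.600000 − (26.928000)/(12.870000) = 1.507692

1.5077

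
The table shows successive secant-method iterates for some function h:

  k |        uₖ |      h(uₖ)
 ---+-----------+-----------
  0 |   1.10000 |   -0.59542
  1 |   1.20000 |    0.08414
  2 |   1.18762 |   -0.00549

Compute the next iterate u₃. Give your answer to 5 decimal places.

1.18838

u₃ = 1.18762 − (-0.00549)·(1.18762 − 1.20000) / (-0.00549 − 0.08414)
   = 1.18762 − (0.0000680)/(-0.0896300) = 1.1883783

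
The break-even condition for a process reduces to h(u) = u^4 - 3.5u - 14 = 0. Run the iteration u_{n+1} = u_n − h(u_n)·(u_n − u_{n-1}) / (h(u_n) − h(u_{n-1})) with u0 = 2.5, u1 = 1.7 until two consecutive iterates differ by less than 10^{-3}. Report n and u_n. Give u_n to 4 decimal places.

h(2.5) = 16.312500, h(1.7) = -11.597900
u2 = 1.700000 − (-11.597900)·(-0.800000)/(-27.910400) = 2.032432;  |Δ| = 0.332432
h(2.032432) = -4.050159
u3 = 2.032432 − (-4.050159)·(0.332432)/(7.547741) = 2.210817;  |Δ| = 0.178385
h(2.210817) = 2.151883
u4 = 2.210817 − 2.151883·(0.178385)/(6.202042) = 2.148924;  |Δ| = 0.061893
h(2.148924) = -0.196460
u5 = 2.148924 − (-0.196460)·(-0.061893)/(-2.348343) = 2.154102;  |Δ| = 0.005178
h(2.154102) = -0.008307
u6 = 2.154102 − (-0.008307)·(0.005178)/(0.188153) = 2.154331;  |Δ| = 0.000229
|u6 − u5| = 0.000229 < 10^{-3}

n = 6, u_n = 2.1543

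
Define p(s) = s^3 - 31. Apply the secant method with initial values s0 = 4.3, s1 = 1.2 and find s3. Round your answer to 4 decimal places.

p(4.3) = 48.507000, p(1.2) = -29.272000
s2 = 1.200000 − (-29.272000)·(1.200000 − 4.300000) / (-29.272000 − 48.507000) = 1.200000 − (90.743200)/(-77.779000) = 2.366680
p(2.366680) = -17.743814
s3 = 2.366680 − (-17.743814)·(2.366680 − 1.200000) / (-17.743814 − (-29.272000)) = 2.366680 − (-20.701352)/(11.528186) = 4.162396

4.1624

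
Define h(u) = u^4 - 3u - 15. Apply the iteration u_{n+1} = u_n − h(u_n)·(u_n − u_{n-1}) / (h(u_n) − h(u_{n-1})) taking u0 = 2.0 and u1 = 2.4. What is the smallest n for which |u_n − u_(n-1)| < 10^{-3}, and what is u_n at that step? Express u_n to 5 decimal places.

n = 5, u_n = 2.15224

h(2.0) = -5.0000000, h(2.4) = 10.9776000
u2 = 2.4000000 − 10.9776000·(0.4000000)/(15.9776000) = 2.1251752;  |Δ| = 0.2748248
h(2.1251752) = -0.9779294
u3 = 2.1251752 − (-0.9779294)·(-0.2748248)/(-11.9555294) = 2.1476552;  |Δ| = 0.0224799
h(2.1476552) = -0.1685227
u4 = 2.1476552 − (-0.1685227)·(0.0224799)/(0.8094067) = 2.1523356;  |Δ| = 0.0046804
h(2.1523356) = 0.0034987
u5 = 2.1523356 − 0.0034987·(0.0046804)/(0.1720214) = 2.1522404;  |Δ| = 0.0000952
|u5 − u4| = 0.0000952 < 10^{-3}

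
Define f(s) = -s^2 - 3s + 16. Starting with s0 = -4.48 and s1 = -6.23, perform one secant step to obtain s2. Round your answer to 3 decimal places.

f(-4.48) = 9.36960, f(-6.23) = -4.12290
s2 = -6.23000 − (-4.12290)·(-6.23000 − (-4.48000)) / (-4.12290 − 9.36960) = -6.23000 − (7.21508)/(-13.49250) = -5.69525

-5.695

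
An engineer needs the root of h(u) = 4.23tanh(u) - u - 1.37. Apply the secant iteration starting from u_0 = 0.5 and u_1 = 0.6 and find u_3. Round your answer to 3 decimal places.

0.465

h(0.5) = 0.08476, h(0.6) = 0.30172
u_2 = 0.60000 − 0.30172·(0.60000 − 0.50000) / (0.30172 − 0.08476) = 0.60000 − (0.03017)/(0.21696) = 0.46094
h(0.46094) = -0.00845
u_3 = 0.46094 − (-0.00845)·(0.46094 − 0.60000) / (-0.00845 − 0.30172) = 0.46094 − (0.00118)/(-0.31017) = 0.46473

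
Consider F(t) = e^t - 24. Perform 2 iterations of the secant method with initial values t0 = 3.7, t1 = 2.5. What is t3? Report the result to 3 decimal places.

F(3.7) = 16.44730, F(2.5) = -11.81751
t2 = 2.50000 − (-11.81751)·(2.50000 − 3.70000) / (-11.81751 − 16.44730) = 2.50000 − (14.18101)/(-28.26481) = 3.00172
F(3.00172) = -3.87990
t3 = 3.00172 − (-3.87990)·(3.00172 − 2.50000) / (-3.87990 − (-11.81751)) = 3.00172 − (-1.94662)/(7.93761) = 3.24696

3.247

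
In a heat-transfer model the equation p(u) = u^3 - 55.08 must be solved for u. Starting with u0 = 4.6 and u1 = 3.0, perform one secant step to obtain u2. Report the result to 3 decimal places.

p(4.6) = 42.25600, p(3.0) = -28.08000
u2 = 3.00000 − (-28.08000)·(3.00000 − 4.60000) / (-28.08000 − 42.25600) = 3.00000 − (44.92800)/(-70.33600) = 3.63876

3.639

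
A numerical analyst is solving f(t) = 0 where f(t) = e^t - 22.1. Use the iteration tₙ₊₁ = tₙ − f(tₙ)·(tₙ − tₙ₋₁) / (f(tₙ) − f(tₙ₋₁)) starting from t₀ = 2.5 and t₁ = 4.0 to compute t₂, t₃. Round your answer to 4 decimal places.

f(2.5) = -9.917506, f(4.0) = 32.498150
t₂ = 4.000000 − 32.498150·(4.000000 − 2.500000) / (32.498150 − (-9.917506)) = 4.000000 − (48.747225)/(42.415656) = 2.850726
f(2.850726) = -4.799669
t₃ = 2.850726 − (-4.799669)·(2.850726 − 4.000000) / (-4.799669 − 32.498150) = 2.850726 − (5.516136)/(-37.297819) = 2.998620

2.8507, 2.9986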